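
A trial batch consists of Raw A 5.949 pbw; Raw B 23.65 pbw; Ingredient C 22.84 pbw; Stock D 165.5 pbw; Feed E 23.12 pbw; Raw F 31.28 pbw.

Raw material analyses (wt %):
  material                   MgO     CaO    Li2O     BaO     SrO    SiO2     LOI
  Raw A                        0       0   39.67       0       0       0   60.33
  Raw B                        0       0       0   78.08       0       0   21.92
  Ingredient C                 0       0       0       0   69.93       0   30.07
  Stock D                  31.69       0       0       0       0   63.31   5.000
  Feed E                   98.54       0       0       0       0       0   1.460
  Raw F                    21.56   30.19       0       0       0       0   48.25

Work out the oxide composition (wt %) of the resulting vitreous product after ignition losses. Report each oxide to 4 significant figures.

Glass mass = 233.0 pbw (batch 272.3 − LOI 39.35).
Composition: MgO 35.18%, CaO 4.053%, Li2O 1.013%, BaO 7.926%, SrO 6.855%, SiO2 44.97%

All internal work holds full precision at each step; the intermediate values are displayed rounded off to 4 significant digits across the worked steps — each reported value includes exactly one rounding — all derived quantities are rebuilt in exact precision (LOI, yield, net glass mass, totals, the six compositions) starting from the weights per 233.0 pbw of glass, exactly as printed in the problem or answer text.
Oxide masses out of the charge:
  MgO: 165.5·0.3169 + 23.12·0.9854 + 31.28·0.2156 = 81.97 pbw
  CaO: 31.28·0.3019 = 9.443 pbw
  Li2O: 5.949·0.3967 = 2.360 pbw
  BaO: 23.65·0.7808 = 18.47 pbw
  SrO: 22.84·0.6993 = 15.97 pbw
  SiO2: 165.5·0.6331 = 104.8 pbw
LOI: 5.949·0.6033 + 23.65·0.2192 + 22.84·0.3007 + 165.5·0.05000 + 23.12·0.01460 + 31.28·0.4825 = 39.35 pbw
Glass mass = batch − LOI = 272.3 − 39.35 = 233.0 pbw (matching Σ of the oxides)
each wt % is 100 × oxide ÷ glass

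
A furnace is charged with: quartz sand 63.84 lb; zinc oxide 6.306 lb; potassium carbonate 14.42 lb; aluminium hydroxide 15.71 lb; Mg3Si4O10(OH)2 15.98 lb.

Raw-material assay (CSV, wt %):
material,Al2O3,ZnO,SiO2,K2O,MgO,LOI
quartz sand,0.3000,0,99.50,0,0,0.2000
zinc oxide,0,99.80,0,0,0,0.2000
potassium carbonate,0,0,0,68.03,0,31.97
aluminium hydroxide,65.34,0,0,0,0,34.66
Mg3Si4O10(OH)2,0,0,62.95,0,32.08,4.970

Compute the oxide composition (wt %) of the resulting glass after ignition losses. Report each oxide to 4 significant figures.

Glass mass = 105.3 lb (batch 116.3 − LOI 10.99).
Composition: Al2O3 9.933%, ZnO 5.979%, SiO2 69.90%, K2O 9.319%, MgO 4.870%

Values along the way are shown with 4-significant-figure rounding across the worked steps; the working math holds full float precision through every step — a single rounding finalizes every reported result. All derived quantities, which include totals, net glass mass, the five compositions, LOI, yield, are re-derived at full precision, as given in question or answer, using the weight values for 105.3 lb of glass.
Delivered oxide masses:
  Al2O3: 63.84·0.003000 + 15.71·0.6534 = 10.46 lb
  ZnO: 6.306·0.9980 = 6.293 lb
  SiO2: 63.84·0.9950 + 15.98·0.6295 = 73.58 lb
  K2O: 14.42·0.6803 = 9.810 lb
  MgO: 15.98·0.3208 = 5.126 lb
LOI: 63.84·0.002000 + 6.306·0.002000 + 14.42·0.3197 + 15.71·0.3466 + 15.98·0.04970 = 10.99 lb
Glass mass = batch − LOI = 116.3 − 10.99 = 105.3 lb (= Σ oxide masses)
each oxide over glass, ×100, is wt %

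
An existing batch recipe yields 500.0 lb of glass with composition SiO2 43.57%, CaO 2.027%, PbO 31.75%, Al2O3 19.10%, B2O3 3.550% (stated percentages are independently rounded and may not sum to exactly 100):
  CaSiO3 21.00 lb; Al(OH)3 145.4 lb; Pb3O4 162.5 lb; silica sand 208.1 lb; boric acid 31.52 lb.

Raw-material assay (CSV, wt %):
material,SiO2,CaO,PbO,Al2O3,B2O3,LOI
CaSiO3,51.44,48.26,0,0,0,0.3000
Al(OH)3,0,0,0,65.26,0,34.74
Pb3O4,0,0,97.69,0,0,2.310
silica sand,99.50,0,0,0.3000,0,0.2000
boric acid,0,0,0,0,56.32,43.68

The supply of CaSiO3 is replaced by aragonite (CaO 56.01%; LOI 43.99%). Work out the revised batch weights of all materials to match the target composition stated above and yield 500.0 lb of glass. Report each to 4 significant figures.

The whole derivation maintains full float precision through the solve. Intermediates appear (rounded to four significant figures) across the worked steps — exactly one rounding goes into every reported figure. Derived quantities (net glass mass, the yield, the totals, ignition loss, five oxide percentages) are carried in full precision using the weight values for 500.0 lb of glass as set out in either problem or answer.
Target oxide masses per 500.0 lb glass:
  SiO2: 43.57% × 500.0 = 217.8 lb
  CaO: 2.027% × 500.0 = 10.14 lb
  PbO: 31.75% × 500.0 = 158.8 lb
  Al2O3: 19.10% × 500.0 = 95.50 lb
  B2O3: 3.550% × 500.0 = 17.75 lb
Oxide-by-oxide audit per the reported batch figures, relative to the basis at hand (sum by sum, the targets are met inside rounding margins):
  SiO2: 218.9·0.9950 = 217.8 lb (target 217.8 lb)
  CaO: 18.09·0.5601 = 10.13 lb (target 10.14 lb)
  PbO: 162.5·0.9769 = 158.7 lb (target 158.8 lb)
  Al2O3: 145.3·0.6526 + 218.9·0.003000 = 95.48 lb (target 95.50 lb)
  B2O3: 31.52·0.5632 = 17.75 lb (target 17.75 lb)
Glass mass check: batch total minus LOI = 499.9 lb (summing oxide targets gives 500.0 lb; the stated basis being 500.0 lb — any gap is answer rounding).
Summing the batch: Σ batch = 576.3 lb; loss to ignition Σ batch·LOI = 76.39 lb; yield, glass over the total, = 86.74%.

Revised batch per 500.0 lb glass:
  aragonite: 18.09 lb
  Al(OH)3: 145.3 lb
  Pb3O4: 162.5 lb
  silica sand: 218.9 lb
  boric acid: 31.52 lb
Total batch = 576.3 lb; LOI loss = 76.39 lb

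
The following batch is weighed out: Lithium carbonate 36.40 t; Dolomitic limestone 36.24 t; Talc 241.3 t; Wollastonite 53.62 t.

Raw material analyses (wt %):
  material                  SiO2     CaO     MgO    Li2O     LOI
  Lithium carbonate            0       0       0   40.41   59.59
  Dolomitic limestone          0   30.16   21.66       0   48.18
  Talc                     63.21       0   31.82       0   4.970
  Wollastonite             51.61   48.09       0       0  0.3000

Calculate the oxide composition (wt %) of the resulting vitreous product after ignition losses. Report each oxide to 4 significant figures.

Glass mass = 316.3 t (batch 367.6 − LOI 51.30).
Composition: SiO2 56.98%, CaO 11.61%, MgO 26.76%, Li2O 4.651%

Intermediates are printed rounded to 4 significant digits in the working; all internal work holds full float precision from start to finish — a single rounding finalizes each reported figure. All derived quantities (net glass mass, four oxide percentages, ignition loss, yield, the totals) are carried at exact precision starting from the weights per 316.3 t of glass as quoted within the question or the answer.
Mass of each oxide from the mix:
  SiO2: 241.3·0.6321 + 53.62·0.5161 = 180.2 t
  CaO: 36.24·0.3016 + 53.62·0.4809 = 36.72 t
  MgO: 36.24·0.2166 + 241.3·0.3182 = 84.63 t
  Li2O: 36.40·0.4041 = 14.71 t
LOI: 36.40·0.5959 + 36.24·0.4818 + 241.3·0.04970 + 53.62·0.003000 = 51.30 t
Glass = total batch minus LOI = 367.6 − 51.30 = 316.3 t (matching Σ of the oxides)
wt % = oxide mass / glass mass × 100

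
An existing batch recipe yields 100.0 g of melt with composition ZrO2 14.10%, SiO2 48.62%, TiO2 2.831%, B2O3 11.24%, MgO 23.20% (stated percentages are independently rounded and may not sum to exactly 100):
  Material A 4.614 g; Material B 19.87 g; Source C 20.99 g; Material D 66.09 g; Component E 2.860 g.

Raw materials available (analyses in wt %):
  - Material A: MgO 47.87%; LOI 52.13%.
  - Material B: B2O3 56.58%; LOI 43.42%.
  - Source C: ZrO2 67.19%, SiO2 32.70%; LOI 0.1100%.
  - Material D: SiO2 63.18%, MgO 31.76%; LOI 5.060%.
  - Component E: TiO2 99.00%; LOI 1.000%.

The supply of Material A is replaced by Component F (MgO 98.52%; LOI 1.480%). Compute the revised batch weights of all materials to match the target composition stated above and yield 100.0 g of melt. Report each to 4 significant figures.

All arithmetic holds exact precision from first step to last — values along the way appear rounded to 4 significant figures in the working. A single rounding completes each reported value; the derived quantities (five oxide percentages, the yield, the totals, glass mass, LOI) are rebuilt from the weighed amounts for 100.0 g of glass in full precision, as quoted within either problem or answer.
Oxide mass targets, per 100.0 g melt:
  ZrO2: 14.10% × 100.0 = 14.10 g
  SiO2: 48.62% × 100.0 = 48.62 g
  TiO2: 2.831% × 100.0 = 2.831 g
  B2O3: 11.24% × 100.0 = 11.24 g
  MgO: 23.20% × 100.0 = 23.20 g
A balance pass over the oxides, from the weights as reported, per the basis as stated (every target is met by its sum within answer rounding):
  ZrO2: 20.99·0.6719 = 14.10 g (target 14.10 g)
  SiO2: 20.99·0.3270 + 66.09·0.6318 = 48.62 g (target 48.62 g)
  TiO2: 2.860·0.9900 = 2.831 g (target 2.831 g)
  B2O3: 19.87·0.5658 = 11.24 g (target 11.24 g)
  MgO: 2.242·0.9852 + 66.09·0.3176 = 23.20 g (target 23.20 g)
Glass-mass bookkeeping: total charge less LOI = 100.0 g (per-oxide target masses sum to 99.99 g; stated basis 100.0 g — rounding explains the deltas).
Batch total: Σ batch = 112.1 g; Σ batch·LOI gives LOI loss = 12.06 g; the yield ratio, glass ÷ batch: 89.24%.

Revised batch per 100.0 g melt:
  Component F: 2.242 g
  Material B: 19.87 g
  Source C: 20.99 g
  Material D: 66.09 g
  Component E: 2.860 g
Total batch = 112.1 g; LOI loss = 12.06 g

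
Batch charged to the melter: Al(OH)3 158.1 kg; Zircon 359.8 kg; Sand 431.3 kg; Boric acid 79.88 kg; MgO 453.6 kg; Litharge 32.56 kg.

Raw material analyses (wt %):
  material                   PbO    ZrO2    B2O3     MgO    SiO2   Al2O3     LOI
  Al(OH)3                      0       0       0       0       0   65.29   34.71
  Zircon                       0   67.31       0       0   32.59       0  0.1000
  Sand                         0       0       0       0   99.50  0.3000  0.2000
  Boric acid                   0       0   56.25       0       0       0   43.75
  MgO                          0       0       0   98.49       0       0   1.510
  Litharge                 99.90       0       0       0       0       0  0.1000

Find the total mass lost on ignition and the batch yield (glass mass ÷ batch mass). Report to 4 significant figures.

Working values are printed rounded off to 4 significant figures in the working — all internal work holds exact precision throughout — each reported value is rounded only once. Derived quantities, including totals, the six compositions, the yield, net glass mass, LOI, are recomputed starting from the weights per 1417 kg of glass at full precision, precisely as stated by the problem or answer text.
Per-material ignition loss:
  Al(OH)3: 158.1 × 0.3471 = 54.88 kg
  Zircon: 359.8 × 0.001000 = 0.3598 kg
  Sand: 431.3 × 0.002000 = 0.8626 kg
  Boric acid: 79.88 × 0.4375 = 34.95 kg
  MgO: 453.6 × 0.01510 = 6.849 kg
  Litharge: 32.56 × 0.001000 = 0.03256 kg
Total LOI = 97.93 kg
Glass = batch − LOI = 1515 − 97.93 = 1417 kg

LOI loss = 97.93 kg; glass = 1417 kg; yield = 93.54%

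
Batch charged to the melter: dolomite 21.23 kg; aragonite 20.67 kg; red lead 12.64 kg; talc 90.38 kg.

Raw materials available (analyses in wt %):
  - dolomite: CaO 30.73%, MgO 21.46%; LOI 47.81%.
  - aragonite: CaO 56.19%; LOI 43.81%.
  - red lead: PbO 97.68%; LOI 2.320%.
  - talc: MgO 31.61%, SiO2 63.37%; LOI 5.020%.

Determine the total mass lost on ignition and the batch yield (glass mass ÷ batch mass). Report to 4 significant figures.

Mid-chain values are printed, rounded to 4 significant digits, in the working. Each numeric step runs at exact precision throughout; exactly one rounding is applied to every reported figure. All derived quantities (yield, the four compositions, the totals, glass mass, LOI) are rebuilt at full float precision from the weighed amounts for 120.9 kg of glass precisely as stated by question or answer.
Loss on ignition, line by line:
  dolomite: 21.23 × 0.4781 = 10.15 kg
  aragonite: 20.67 × 0.4381 = 9.056 kg
  red lead: 12.64 × 0.02320 = 0.2932 kg
  talc: 90.38 × 0.05020 = 4.537 kg
Total LOI = 24.04 kg
Glass = batch − LOI = 144.9 − 24.04 = 120.9 kg

LOI loss = 24.04 kg; glass = 120.9 kg; yield = 83.41%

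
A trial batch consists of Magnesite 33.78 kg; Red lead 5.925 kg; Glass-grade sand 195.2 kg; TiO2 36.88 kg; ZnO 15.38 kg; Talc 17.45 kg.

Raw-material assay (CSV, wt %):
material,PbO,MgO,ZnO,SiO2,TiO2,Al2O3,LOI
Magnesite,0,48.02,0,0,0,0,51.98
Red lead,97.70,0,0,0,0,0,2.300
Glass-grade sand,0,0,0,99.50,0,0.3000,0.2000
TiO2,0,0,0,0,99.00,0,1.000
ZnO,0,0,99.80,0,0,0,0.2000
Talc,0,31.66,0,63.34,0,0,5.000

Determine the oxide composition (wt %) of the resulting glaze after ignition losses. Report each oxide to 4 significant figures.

Glass mass = 285.3 kg (batch 304.6 − LOI 19.36).
Composition: PbO 2.029%, MgO 7.623%, ZnO 5.381%, SiO2 71.96%, TiO2 12.80%, Al2O3 0.2053%

Mid-chain values are printed rounded to four significant figures alongside each step. Each numeric step runs at full float precision from first step to last — a single rounding completes each reported value — derived quantities are rebuilt at exact precision (glass mass, the yield, six oxide percentages, LOI, totals) starting from the weights on 285.3 kg of glass, as given in the problem or the answer.
What the batch supplies per oxide:
  PbO: 5.925·0.9770 = 5.789 kg
  MgO: 33.78·0.4802 + 17.45·0.3166 = 21.75 kg
  ZnO: 15.38·0.9980 = 15.35 kg
  SiO2: 195.2·0.9950 + 17.45·0.6334 = 205.3 kg
  TiO2: 36.88·0.9900 = 36.51 kg
  Al2O3: 195.2·0.003000 = 0.5856 kg
LOI: 33.78·0.5198 + 5.925·0.02300 + 195.2·0.002000 + 36.88·0.01000 + 15.38·0.002000 + 17.45·0.05000 = 19.36 kg
Glass = total batch minus LOI = 304.6 − 19.36 = 285.3 kg (equal to the oxide-mass sum)
wt % = 100 × oxide mass / glass mass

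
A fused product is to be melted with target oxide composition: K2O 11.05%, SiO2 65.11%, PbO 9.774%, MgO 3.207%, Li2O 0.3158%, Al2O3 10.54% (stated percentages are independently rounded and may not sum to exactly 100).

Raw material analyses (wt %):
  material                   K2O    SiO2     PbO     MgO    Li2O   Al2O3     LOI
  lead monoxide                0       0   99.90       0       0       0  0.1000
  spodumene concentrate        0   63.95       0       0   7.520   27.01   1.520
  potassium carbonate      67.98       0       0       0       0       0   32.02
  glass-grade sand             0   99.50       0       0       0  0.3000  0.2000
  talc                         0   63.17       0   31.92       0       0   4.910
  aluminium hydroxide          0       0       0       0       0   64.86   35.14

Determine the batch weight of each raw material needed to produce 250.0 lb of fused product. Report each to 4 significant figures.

All internal work holds full precision throughout; values along the way are printed, rounded to four significant digits, across the worked steps — every reported result is rounded only once; derived quantities are computed from the weighed amounts on 250.0 lb of glass at exact precision (the six compositions, totals, the yield, glass mass, ignition loss) as they appear in the problem or answer text.
Target masses of each oxide per 250.0 lb fused product:
  K2O: 11.05% × 250.0 = 27.62 lb
  SiO2: 65.11% × 250.0 = 162.8 lb
  PbO: 9.774% × 250.0 = 24.44 lb
  MgO: 3.207% × 250.0 = 8.018 lb
  Li2O: 0.3158% × 250.0 = 0.7895 lb
  Al2O3: 10.54% × 250.0 = 26.35 lb
A balance pass over the oxides, given the weights on record, relative to the basis at hand (summed amounts equal target values given rounding of the digits):
  K2O: 40.64·0.6798 = 27.63 lb (target 27.62 lb)
  SiO2: 10.50·0.6395 + 140.9·0.9950 + 25.12·0.6317 = 162.8 lb (target 162.8 lb)
  PbO: 24.46·0.9990 = 24.44 lb (target 24.44 lb)
  MgO: 25.12·0.3192 = 8.018 lb (target 8.018 lb)
  Li2O: 10.50·0.07520 = 0.7896 lb (target 0.7895 lb)
  Al2O3: 10.50·0.2701 + 140.9·0.003000 + 35.60·0.6486 = 26.35 lb (target 26.35 lb)
Glass mass check: batch Σ − ignition loss = 250.0 lb (summing oxide targets gives 250.0 lb; the stated basis being 250.0 lb — differing by rounding only).
Total batch = Σ batch = 277.2 lb; the LOI term Σ batch·LOI equals 27.22 lb; the yield ratio, glass ÷ batch: 90.18%.

Batch per 250.0 lb fused product:
  lead monoxide: 24.46 lb
  spodumene concentrate: 10.50 lb
  potassium carbonate: 40.64 lb
  glass-grade sand: 140.9 lb
  talc: 25.12 lb
  aluminium hydroxide: 35.60 lb
Total batch = 277.2 lb; LOI loss = 27.22 lb; yield = 90.18%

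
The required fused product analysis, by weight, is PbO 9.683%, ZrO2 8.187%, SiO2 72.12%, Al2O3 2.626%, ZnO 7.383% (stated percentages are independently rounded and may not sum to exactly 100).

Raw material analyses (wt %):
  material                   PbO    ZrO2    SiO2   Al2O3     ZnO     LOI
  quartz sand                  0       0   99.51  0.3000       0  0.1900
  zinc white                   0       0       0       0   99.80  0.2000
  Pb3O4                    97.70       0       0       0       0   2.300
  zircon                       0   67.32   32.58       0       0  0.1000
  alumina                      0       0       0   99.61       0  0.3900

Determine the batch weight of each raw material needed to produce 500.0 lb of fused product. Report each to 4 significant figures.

Batch per 500.0 lb fused product:
  quartz sand: 342.5 lb
  zinc white: 36.99 lb
  Pb3O4: 49.55 lb
  zircon: 60.81 lb
  alumina: 12.15 lb
Total batch = 502.0 lb; LOI loss = 1.973 lb; yield = 99.61%

Mid-chain values are shown rounded to four significant digits across the worked steps — the working math maintains full float precision in all steps. A single rounding yields every reported figure — all derived quantities (yield, LOI, totals, five oxide percentages, net glass mass) are computed at full precision from the weighed amounts for 500.0 lb of glass, as set out in the problem or answer text.
Target masses of each oxide per 500.0 lb fused product:
  PbO: 9.683% × 500.0 = 48.42 lb
  ZrO2: 8.187% × 500.0 = 40.93 lb
  SiO2: 72.12% × 500.0 = 360.6 lb
  Al2O3: 2.626% × 500.0 = 13.13 lb
  ZnO: 7.383% × 500.0 = 36.92 lb
Per-oxide balance check using the reported weights, versus the basis set out (target by target, the sums agree exact up to rounding of places):
  PbO: 49.55·0.9770 = 48.41 lb (target 48.42 lb)
  ZrO2: 60.81·0.6732 = 40.94 lb (target 40.93 lb)
  SiO2: 342.5·0.9951 + 60.81·0.3258 = 360.6 lb (target 360.6 lb)
  Al2O3: 342.5·0.003000 + 12.15·0.9961 = 13.13 lb (target 13.13 lb)
  ZnO: 36.99·0.9980 = 36.92 lb (target 36.92 lb)
Auditing the glass mass value: Σ batch − LOI loss = 500.0 lb (targets for the oxides total 500.0 lb; the stated basis being 500.0 lb — a pure rounding effect).
Whole-batch sum: Σ batch = 502.0 lb; LOI removed, Σ of batch·LOI: 1.973 lb; glass ÷ batch gives a yield of 99.61%.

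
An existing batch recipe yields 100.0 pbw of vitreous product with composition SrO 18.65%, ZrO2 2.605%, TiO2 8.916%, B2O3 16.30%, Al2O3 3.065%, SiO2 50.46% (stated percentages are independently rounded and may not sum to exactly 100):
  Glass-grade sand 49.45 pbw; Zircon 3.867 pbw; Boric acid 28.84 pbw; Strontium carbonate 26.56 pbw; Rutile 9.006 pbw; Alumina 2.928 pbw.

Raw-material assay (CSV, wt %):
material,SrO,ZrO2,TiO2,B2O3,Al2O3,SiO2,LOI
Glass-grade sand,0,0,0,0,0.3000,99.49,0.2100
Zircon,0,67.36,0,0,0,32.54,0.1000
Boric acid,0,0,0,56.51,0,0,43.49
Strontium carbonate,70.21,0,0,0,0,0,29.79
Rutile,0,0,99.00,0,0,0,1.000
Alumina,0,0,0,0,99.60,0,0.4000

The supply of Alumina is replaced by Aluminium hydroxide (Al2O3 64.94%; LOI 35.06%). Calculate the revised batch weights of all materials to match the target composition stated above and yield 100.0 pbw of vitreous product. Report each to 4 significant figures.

The whole derivation runs at exact precision from start to finish; intermediates are printed, rounded to 4 significant figures, across the worked steps — each reported number sees exactly one rounding; the derived quantities (LOI, yield, the six compositions, the totals, glass mass) are carried at full precision from the batch weights for 100.0 pbw of glass, precisely as stated by the question or the answer.
Per-oxide target masses for 100.0 pbw vitreous product:
  SrO: 18.65% × 100.0 = 18.65 pbw
  ZrO2: 2.605% × 100.0 = 2.605 pbw
  TiO2: 8.916% × 100.0 = 8.916 pbw
  B2O3: 16.30% × 100.0 = 16.30 pbw
  Al2O3: 3.065% × 100.0 = 3.065 pbw
  SiO2: 50.46% × 100.0 = 50.46 pbw
Sums-versus-targets review with the batch weights as given, against the basis in use (delivered sums recover each target inside rounding margins):
  SrO: 26.56·0.7021 = 18.65 pbw (target 18.65 pbw)
  ZrO2: 3.867·0.6736 = 2.605 pbw (target 2.605 pbw)
  TiO2: 9.006·0.9900 = 8.916 pbw (target 8.916 pbw)
  B2O3: 28.84·0.5651 = 16.30 pbw (target 16.30 pbw)
  Al2O3: 49.45·0.003000 + 4.491·0.6494 = 3.065 pbw (target 3.065 pbw)
  SiO2: 49.45·0.9949 + 3.867·0.3254 = 50.46 pbw (target 50.46 pbw)
Auditing the glass mass value: net batch after ignition = 99.99 pbw (oxide target masses add up to 100.0 pbw; versus the stated basis of 100.0 pbw — gaps are rounding artifacts).
Total batch = Σ batch = 122.2 pbw; Σ batch·LOI gives LOI loss = 22.23 pbw; yield, glass over the total, = 81.81%.

Revised batch per 100.0 pbw vitreous product:
  Glass-grade sand: 49.45 pbw
  Zircon: 3.867 pbw
  Boric acid: 28.84 pbw
  Strontium carbonate: 26.56 pbw
  Rutile: 9.006 pbw
  Aluminium hydroxide: 4.491 pbw
Total batch = 122.2 pbw; LOI loss = 22.23 pbw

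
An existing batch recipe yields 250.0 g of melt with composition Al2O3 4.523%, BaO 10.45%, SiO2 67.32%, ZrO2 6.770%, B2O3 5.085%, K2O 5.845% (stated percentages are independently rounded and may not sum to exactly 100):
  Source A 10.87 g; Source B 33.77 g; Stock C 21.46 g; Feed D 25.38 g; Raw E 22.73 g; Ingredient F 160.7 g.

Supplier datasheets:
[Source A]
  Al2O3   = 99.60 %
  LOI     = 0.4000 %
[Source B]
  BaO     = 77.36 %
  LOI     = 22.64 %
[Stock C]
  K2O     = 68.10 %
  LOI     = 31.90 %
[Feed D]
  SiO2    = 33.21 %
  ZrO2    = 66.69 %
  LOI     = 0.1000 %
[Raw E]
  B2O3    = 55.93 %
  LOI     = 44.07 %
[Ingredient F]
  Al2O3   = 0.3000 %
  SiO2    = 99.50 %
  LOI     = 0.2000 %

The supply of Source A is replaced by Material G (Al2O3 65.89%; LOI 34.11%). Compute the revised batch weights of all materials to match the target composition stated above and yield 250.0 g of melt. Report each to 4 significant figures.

Values along the way are shown rounded to four significant figures in the working. Every computation holds full precision at each step; every reported number carries a single rounding; all derived quantities are carried starting from the weights per 250.0 g of glass in exact precision (net glass mass, yield, six oxide percentages, LOI, the totals), exactly as shown in the question or the answer.
Oxide-by-oxide targets in 250.0 g melt:
  Al2O3: 4.523% × 250.0 = 11.31 g
  BaO: 10.45% × 250.0 = 26.12 g
  SiO2: 67.32% × 250.0 = 168.3 g
  ZrO2: 6.770% × 250.0 = 16.92 g
  B2O3: 5.085% × 250.0 = 12.71 g
  K2O: 5.845% × 250.0 = 14.61 g
Balance tally, oxide-wise, with the batch weights as given, relative to the basis at hand (each sum matches its target mass given rounding of the digits):
  Al2O3: 16.43·0.6589 + 160.7·0.003000 = 11.31 g (target 11.31 g)
  BaO: 33.77·0.7736 = 26.12 g (target 26.12 g)
  SiO2: 25.38·0.3321 + 160.7·0.9950 = 168.3 g (target 168.3 g)
  ZrO2: 25.38·0.6669 = 16.93 g (target 16.92 g)
  B2O3: 22.73·0.5593 = 12.71 g (target 12.71 g)
  K2O: 21.46·0.6810 = 14.61 g (target 14.61 g)
The glass-mass cross-check: batch Σ − ignition loss = 250.0 g (oxide target masses add up to 250.0 g; stated basis 250.0 g — rounding explains the deltas).
Whole-batch sum: Σ batch = 280.5 g; ignition loss, Σ(batch × LOI) = 30.46 g; yield: glass divided by total = 89.14%.

Revised batch per 250.0 g melt:
  Material G: 16.43 g
  Source B: 33.77 g
  Stock C: 21.46 g
  Feed D: 25.38 g
  Raw E: 22.73 g
  Ingredient F: 160.7 g
Total batch = 280.5 g; LOI loss = 30.46 g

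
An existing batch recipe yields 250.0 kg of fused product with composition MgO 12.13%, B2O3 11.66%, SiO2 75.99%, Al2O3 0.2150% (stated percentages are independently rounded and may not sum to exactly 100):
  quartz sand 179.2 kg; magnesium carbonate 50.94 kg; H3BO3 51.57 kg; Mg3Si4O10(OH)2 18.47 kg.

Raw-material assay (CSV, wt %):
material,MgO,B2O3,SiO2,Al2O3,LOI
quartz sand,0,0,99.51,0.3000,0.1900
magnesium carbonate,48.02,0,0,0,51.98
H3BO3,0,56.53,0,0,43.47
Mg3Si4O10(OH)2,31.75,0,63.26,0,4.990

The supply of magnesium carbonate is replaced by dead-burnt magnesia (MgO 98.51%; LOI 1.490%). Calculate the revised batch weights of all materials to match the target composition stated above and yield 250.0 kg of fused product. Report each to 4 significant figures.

All arithmetic carries full precision through the solve — mid-chain values are shown, with 4-significant-figure rounding, in the printout. Exactly one rounding goes into every reported number; all derived quantities are rebuilt from the batch weights per 250.0 kg of glass in full precision (net glass mass, LOI, the yield, totals, the four compositions) as given in problem or answer.
Oxide mass targets, per 250.0 kg fused product:
  MgO: 12.13% × 250.0 = 30.32 kg
  B2O3: 11.66% × 250.0 = 29.15 kg
  SiO2: 75.99% × 250.0 = 190.0 kg
  Al2O3: 0.2150% × 250.0 = 0.5375 kg
Per-oxide balance check applying the batch weights above, for the quoted basis mass (target by target, the sums agree modulo rounding of the values):
  MgO: 24.83·0.9851 + 18.47·0.3175 = 30.32 kg (target 30.32 kg)
  B2O3: 51.57·0.5653 = 29.15 kg (target 29.15 kg)
  SiO2: 179.2·0.9951 + 18.47·0.6326 = 190.0 kg (target 190.0 kg)
  Al2O3: 179.2·0.003000 = 0.5376 kg (target 0.5375 kg)
Consistency of the glass mass: total charge less LOI = 250.0 kg (summing oxide targets gives 250.0 kg; with the basis standing at 250.0 kg — deltas are rounding alone).
Summing the batch: Σ batch = 274.1 kg; LOI loss = Σ batch·LOI = 24.05 kg; as yield: glass ÷ batch → 91.23%.

Revised batch per 250.0 kg fused product:
  quartz sand: 179.2 kg
  dead-burnt magnesia: 24.83 kg
  H3BO3: 51.57 kg
  Mg3Si4O10(OH)2: 18.47 kg
Total batch = 274.1 kg; LOI loss = 24.05 kg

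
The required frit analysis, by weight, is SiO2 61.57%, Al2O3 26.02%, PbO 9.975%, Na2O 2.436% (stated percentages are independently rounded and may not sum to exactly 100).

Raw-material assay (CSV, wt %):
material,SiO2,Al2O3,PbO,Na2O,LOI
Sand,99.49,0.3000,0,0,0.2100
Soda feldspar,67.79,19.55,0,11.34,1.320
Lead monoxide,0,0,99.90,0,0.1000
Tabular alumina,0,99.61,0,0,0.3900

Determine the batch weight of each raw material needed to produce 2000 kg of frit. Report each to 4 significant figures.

The intermediate values are displayed (rounded to four significant digits) between the steps. The working math holds exact precision at each step — every reported figure is rounded a single time; the derived quantities are rebuilt at exact precision (the four compositions, the yield, totals, net glass mass, LOI) from the weighed amounts per 2000 kg of glass, precisely as stated by either problem or answer.
Target masses of each oxide per 2000 kg frit:
  SiO2: 61.57% × 2000 = 1231 kg
  Al2O3: 26.02% × 2000 = 520.4 kg
  PbO: 9.975% × 2000 = 199.5 kg
  Na2O: 2.436% × 2000 = 48.72 kg
Verifying the oxide balance with the batch weights as given, for the quoted basis mass (sums match the target masses given rounding of the digits):
  SiO2: 945.0·0.9949 + 429.6·0.6779 = 1231 kg (target 1231 kg)
  Al2O3: 945.0·0.003000 + 429.6·0.1955 + 435.3·0.9961 = 520.4 kg (target 520.4 kg)
  PbO: 199.7·0.9990 = 199.5 kg (target 199.5 kg)
  Na2O: 429.6·0.1134 = 48.72 kg (target 48.72 kg)
Consistency of the glass mass: total charge less LOI = 2000 kg (summing oxide targets gives 2000 kg; with the basis standing at 2000 kg — any gap is answer rounding).
Batch grand total — Σ batch = 2010 kg; ignition loss, Σ(batch × LOI) = 9.553 kg; glass ÷ batch gives a yield of 99.52%.

Batch per 2000 kg frit:
  Sand: 945.0 kg
  Soda feldspar: 429.6 kg
  Lead monoxide: 199.7 kg
  Tabular alumina: 435.3 kg
Total batch = 2010 kg; LOI loss = 9.553 kg; yield = 99.52%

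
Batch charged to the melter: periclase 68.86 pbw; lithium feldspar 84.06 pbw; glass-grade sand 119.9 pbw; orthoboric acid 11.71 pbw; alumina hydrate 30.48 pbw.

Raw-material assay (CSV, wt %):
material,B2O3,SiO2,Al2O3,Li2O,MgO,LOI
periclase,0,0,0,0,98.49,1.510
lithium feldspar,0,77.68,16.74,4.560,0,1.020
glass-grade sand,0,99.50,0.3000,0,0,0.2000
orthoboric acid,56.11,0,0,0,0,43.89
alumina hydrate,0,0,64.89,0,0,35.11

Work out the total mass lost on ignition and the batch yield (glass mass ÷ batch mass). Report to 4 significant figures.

The working math keeps full float precision in every operation — working values are displayed with 4-significant-digit rounding across the worked steps. Each reported result is rounded just once. All derived quantities (glass mass, five oxide percentages, ignition loss, the totals, yield) are re-derived starting from the weights for 297.0 pbw of glass at full float precision as set out in the question or the answer.
LOI of each material in turn:
  periclase: 68.86 × 0.01510 = 1.040 pbw
  lithium feldspar: 84.06 × 0.01020 = 0.8574 pbw
  glass-grade sand: 119.9 × 0.002000 = 0.2398 pbw
  orthoboric acid: 11.71 × 0.4389 = 5.140 pbw
  alumina hydrate: 30.48 × 0.3511 = 10.70 pbw
Total LOI = 17.98 pbw
Glass = batch − LOI = 315.0 − 17.98 = 297.0 pbw

LOI loss = 17.98 pbw; glass = 297.0 pbw; yield = 94.29%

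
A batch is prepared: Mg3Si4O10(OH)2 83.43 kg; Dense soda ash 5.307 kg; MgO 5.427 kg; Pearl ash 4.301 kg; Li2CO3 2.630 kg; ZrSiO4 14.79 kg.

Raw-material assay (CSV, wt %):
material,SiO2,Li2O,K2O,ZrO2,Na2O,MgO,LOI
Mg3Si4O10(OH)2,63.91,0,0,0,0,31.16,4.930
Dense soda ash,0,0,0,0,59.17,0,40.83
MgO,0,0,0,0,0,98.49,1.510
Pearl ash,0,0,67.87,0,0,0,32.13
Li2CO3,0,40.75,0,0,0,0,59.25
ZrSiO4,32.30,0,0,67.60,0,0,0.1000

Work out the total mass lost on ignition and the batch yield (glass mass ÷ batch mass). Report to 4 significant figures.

LOI loss = 9.317 kg; glass = 106.6 kg; yield = 91.96%

Every computation holds full float precision throughout; the intermediate values are rounded off to 4 significant digits as shown; every reported result is rounded once only. The derived quantities are rebuilt in full precision (glass mass, LOI, the yield, the totals, the six compositions) using the weight values at 106.6 kg of glass, precisely as stated by question or answer.
LOI of each material in turn:
  Mg3Si4O10(OH)2: 83.43 × 0.04930 = 4.113 kg
  Dense soda ash: 5.307 × 0.4083 = 2.167 kg
  MgO: 5.427 × 0.01510 = 0.08195 kg
  Pearl ash: 4.301 × 0.3213 = 1.382 kg
  Li2CO3: 2.630 × 0.5925 = 1.558 kg
  ZrSiO4: 14.79 × 0.001000 = 0.01479 kg
Total LOI = 9.317 kg
Glass = batch − LOI = 115.9 − 9.317 = 106.6 kg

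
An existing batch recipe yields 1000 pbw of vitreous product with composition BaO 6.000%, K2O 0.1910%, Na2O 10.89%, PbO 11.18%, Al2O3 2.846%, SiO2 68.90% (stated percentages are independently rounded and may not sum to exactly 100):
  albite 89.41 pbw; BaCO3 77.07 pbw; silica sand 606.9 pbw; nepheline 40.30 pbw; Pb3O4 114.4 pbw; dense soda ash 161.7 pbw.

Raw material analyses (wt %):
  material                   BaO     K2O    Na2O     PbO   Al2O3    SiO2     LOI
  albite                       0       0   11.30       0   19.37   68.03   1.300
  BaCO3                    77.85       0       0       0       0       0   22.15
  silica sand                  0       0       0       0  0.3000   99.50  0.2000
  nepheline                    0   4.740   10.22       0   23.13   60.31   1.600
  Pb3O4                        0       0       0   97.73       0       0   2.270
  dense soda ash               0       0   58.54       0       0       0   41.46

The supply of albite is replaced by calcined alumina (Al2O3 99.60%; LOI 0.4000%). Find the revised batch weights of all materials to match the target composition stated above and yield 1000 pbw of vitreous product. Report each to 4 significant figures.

Working values are displayed rounded to four significant digits as written — full float precision is kept end to end; every reported number carries a single rounding. All derived quantities, including ignition loss, six oxide percentages, glass mass, totals, yield, are computed using the weight values per 1000 pbw of glass in full float precision as given in the problem or the answer.
The oxide mass targets at 1000 pbw vitreous product:
  BaO: 6.000% × 1000 = 60.00 pbw
  K2O: 0.1910% × 1000 = 1.910 pbw
  Na2O: 10.89% × 1000 = 108.9 pbw
  PbO: 11.18% × 1000 = 111.8 pbw
  Al2O3: 2.846% × 1000 = 28.46 pbw
  SiO2: 68.90% × 1000 = 689.0 pbw
Oxide-by-oxide audit on the weights just shown, relative to the basis at hand (target by target, the sums agree once rounding is allowed for):
  BaO: 77.07·0.7785 = 60.00 pbw (target 60.00 pbw)
  K2O: 40.30·0.04740 = 1.910 pbw (target 1.910 pbw)
  Na2O: 40.30·0.1022 + 179.0·0.5854 = 108.9 pbw (target 108.9 pbw)
  PbO: 114.4·0.9773 = 111.8 pbw (target 111.8 pbw)
  Al2O3: 17.20·0.9960 + 668.0·0.003000 + 40.30·0.2313 = 28.46 pbw (target 28.46 pbw)
  SiO2: 668.0·0.9950 + 40.30·0.6031 = 689.0 pbw (target 689.0 pbw)
Consistency of the glass mass: batch Σ − ignition loss = 1000 pbw (the targets, summed, come to 1000 pbw; against the stated basis, 1000 pbw — rounding explains the deltas).
Whole-batch sum: Σ batch = 1096 pbw; Σ batch·LOI gives LOI loss = 95.93 pbw; the yield ratio, glass ÷ batch: 91.25%.

Revised batch per 1000 pbw vitreous product:
  calcined alumina: 17.20 pbw
  BaCO3: 77.07 pbw
  silica sand: 668.0 pbw
  nepheline: 40.30 pbw
  Pb3O4: 114.4 pbw
  dense soda ash: 179.0 pbw
Total batch = 1096 pbw; LOI loss = 95.93 pbw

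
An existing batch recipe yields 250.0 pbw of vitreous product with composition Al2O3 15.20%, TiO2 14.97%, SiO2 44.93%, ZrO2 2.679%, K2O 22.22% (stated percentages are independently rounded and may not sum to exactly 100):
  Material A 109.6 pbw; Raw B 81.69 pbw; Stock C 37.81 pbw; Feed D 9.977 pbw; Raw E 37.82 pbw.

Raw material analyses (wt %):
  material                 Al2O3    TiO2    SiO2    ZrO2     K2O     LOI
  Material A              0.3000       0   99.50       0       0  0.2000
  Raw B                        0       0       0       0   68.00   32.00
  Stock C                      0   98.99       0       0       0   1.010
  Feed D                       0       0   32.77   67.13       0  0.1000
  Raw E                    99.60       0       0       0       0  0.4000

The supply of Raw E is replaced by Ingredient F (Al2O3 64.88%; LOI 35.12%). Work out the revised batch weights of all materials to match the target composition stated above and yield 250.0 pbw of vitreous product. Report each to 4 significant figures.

Every computation maintains full float precision from start to finish — working values are printed rounded to 4 significant digits when written out; every reported figure sees exactly one rounding; all derived quantities, including LOI, glass mass, the totals, yield, five oxide percentages, are computed starting from the weights on 250.0 pbw of glass at full float precision precisely as stated by the problem or answer text.
Target masses of each oxide per 250.0 pbw vitreous product:
  Al2O3: 15.20% × 250.0 = 38.00 pbw
  TiO2: 14.97% × 250.0 = 37.42 pbw
  SiO2: 44.93% × 250.0 = 112.3 pbw
  ZrO2: 2.679% × 250.0 = 6.698 pbw
  K2O: 22.22% × 250.0 = 55.55 pbw
Verifying the oxide balance using the reported weights, relative to the basis at hand (sums match the target masses inside rounding margins):
  Al2O3: 109.6·0.003000 + 58.06·0.6488 = 38.00 pbw (target 38.00 pbw)
  TiO2: 37.81·0.9899 = 37.43 pbw (target 37.42 pbw)
  SiO2: 109.6·0.9950 + 9.977·0.3277 = 112.3 pbw (target 112.3 pbw)
  ZrO2: 9.977·0.6713 = 6.698 pbw (target 6.698 pbw)
  K2O: 81.69·0.6800 = 55.55 pbw (target 55.55 pbw)
The glass-mass cross-check: Σ batch − LOI loss = 250.0 pbw (the Σ of target masses is 250.0 pbw; stated basis 250.0 pbw — any gap is answer rounding).
Total batch = Σ batch = 297.1 pbw; LOI removed, Σ of batch·LOI: 47.14 pbw; yield: glass divided by total = 84.13%.

Revised batch per 250.0 pbw vitreous product:
  Material A: 109.6 pbw
  Raw B: 81.69 pbw
  Stock C: 37.81 pbw
  Feed D: 9.977 pbw
  Ingredient F: 58.06 pbw
Total batch = 297.1 pbw; LOI loss = 47.14 pbw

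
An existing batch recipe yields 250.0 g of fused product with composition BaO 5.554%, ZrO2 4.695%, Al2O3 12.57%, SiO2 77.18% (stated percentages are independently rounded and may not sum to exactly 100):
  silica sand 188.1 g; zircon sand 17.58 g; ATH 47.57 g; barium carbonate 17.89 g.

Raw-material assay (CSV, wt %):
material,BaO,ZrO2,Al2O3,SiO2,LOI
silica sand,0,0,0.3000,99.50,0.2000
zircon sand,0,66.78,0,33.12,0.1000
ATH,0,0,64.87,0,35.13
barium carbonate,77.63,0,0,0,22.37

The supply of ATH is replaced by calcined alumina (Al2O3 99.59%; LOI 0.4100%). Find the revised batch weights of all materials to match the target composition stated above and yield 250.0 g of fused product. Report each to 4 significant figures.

Each numeric step keeps full precision end to end — the intermediate values are shown rounded to four significant figures in the working; each reported figure takes a single rounding; the derived quantities, which include ignition loss, the yield, the totals, glass mass, the four compositions, are re-derived in full precision, as set out in either problem or answer, from the batch weights at 250.0 g of glass.
Target masses of each oxide per 250.0 g fused product:
  BaO: 5.554% × 250.0 = 13.88 g
  ZrO2: 4.695% × 250.0 = 11.74 g
  Al2O3: 12.57% × 250.0 = 31.42 g
  SiO2: 77.18% × 250.0 = 193.0 g
Checking each oxide sum per the reported batch figures, against the basis in use (each sum matches its target mass inside rounding margins):
  BaO: 17.89·0.7763 = 13.89 g (target 13.88 g)
  ZrO2: 17.58·0.6678 = 11.74 g (target 11.74 g)
  Al2O3: 188.1·0.003000 + 30.99·0.9959 = 31.43 g (target 31.42 g)
  SiO2: 188.1·0.9950 + 17.58·0.3312 = 193.0 g (target 193.0 g)
Mass balance on the glass: total charge less LOI = 250.0 g (oxide target masses add up to 250.0 g; with the basis standing at 250.0 g — a pure rounding effect).
Summing the batch: Σ batch = 254.6 g; LOI removed, Σ of batch·LOI: 4.523 g; yield = glass ÷ total batch = 98.22%.

Revised batch per 250.0 g fused product:
  silica sand: 188.1 g
  zircon sand: 17.58 g
  calcined alumina: 30.99 g
  barium carbonate: 17.89 g
Total batch = 254.6 g; LOI loss = 4.523 g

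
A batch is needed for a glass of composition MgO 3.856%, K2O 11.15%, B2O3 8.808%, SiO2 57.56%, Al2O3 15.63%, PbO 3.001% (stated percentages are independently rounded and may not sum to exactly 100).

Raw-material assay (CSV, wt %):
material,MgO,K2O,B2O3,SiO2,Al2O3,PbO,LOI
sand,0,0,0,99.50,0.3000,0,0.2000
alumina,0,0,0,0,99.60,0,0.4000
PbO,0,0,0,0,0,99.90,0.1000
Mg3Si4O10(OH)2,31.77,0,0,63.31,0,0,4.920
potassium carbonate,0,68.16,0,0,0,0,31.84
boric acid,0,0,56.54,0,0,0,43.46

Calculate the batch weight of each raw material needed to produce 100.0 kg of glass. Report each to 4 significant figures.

All arithmetic runs at full precision at all times. Intermediates are displayed (rounded to 4 significant digits) as written. Every reported figure takes just one rounding; derived quantities, which include glass mass, six oxide percentages, totals, the yield, LOI, are recomputed at exact precision, precisely as stated by the question or the answer, from the batch weights at 100.0 kg of glass.
Oxide mass targets, per 100.0 kg glass:
  MgO: 3.856% × 100.0 = 3.856 kg
  K2O: 11.15% × 100.0 = 11.15 kg
  B2O3: 8.808% × 100.0 = 8.808 kg
  SiO2: 57.56% × 100.0 = 57.56 kg
  Al2O3: 15.63% × 100.0 = 15.63 kg
  PbO: 3.001% × 100.0 = 3.001 kg
Verifying the oxide balance applying the batch weights above, per the basis as stated (delivered sums recover each target given rounding of the digits):
  MgO: 12.14·0.3177 = 3.857 kg (target 3.856 kg)
  K2O: 16.36·0.6816 = 11.15 kg (target 11.15 kg)
  B2O3: 15.58·0.5654 = 8.809 kg (target 8.808 kg)
  SiO2: 50.13·0.9950 + 12.14·0.6331 = 57.57 kg (target 57.56 kg)
  Al2O3: 50.13·0.003000 + 15.54·0.9960 = 15.63 kg (target 15.63 kg)
  PbO: 3.004·0.9990 = 3.001 kg (target 3.001 kg)
Mass balance on the glass: total charge less LOI = 100.0 kg (the targets, summed, come to 100.0 kg; the stated basis being 100.0 kg — a pure rounding effect).
Total batch = Σ batch = 112.8 kg; LOI loss = Σ batch·LOI = 12.74 kg; glass ÷ batch gives a yield of 88.70%.

Batch per 100.0 kg glass:
  sand: 50.13 kg
  alumina: 15.54 kg
  PbO: 3.004 kg
  Mg3Si4O10(OH)2: 12.14 kg
  potassium carbonate: 16.36 kg
  boric acid: 15.58 kg
Total batch = 112.8 kg; LOI loss = 12.74 kg; yield = 88.70%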